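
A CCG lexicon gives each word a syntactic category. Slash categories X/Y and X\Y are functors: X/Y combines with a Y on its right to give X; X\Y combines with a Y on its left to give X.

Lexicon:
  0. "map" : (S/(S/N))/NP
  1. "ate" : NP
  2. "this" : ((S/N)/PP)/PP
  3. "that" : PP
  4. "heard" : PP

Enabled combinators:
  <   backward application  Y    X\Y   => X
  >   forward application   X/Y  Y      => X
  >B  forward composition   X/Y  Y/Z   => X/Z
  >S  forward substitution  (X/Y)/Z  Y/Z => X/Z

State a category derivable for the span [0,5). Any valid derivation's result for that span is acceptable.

[0,5] S   >
  [0,2] S/(S/N)   >
    [0,1] "map" : (S/(S/N))/NP
    [1,2] "ate" : NP
  [2,5] S/N   >
    [2,4] (S/N)/PP   >
      [2,3] "this" : ((S/N)/PP)/PP
      [3,4] "that" : PP
    [4,5] "heard" : PP

S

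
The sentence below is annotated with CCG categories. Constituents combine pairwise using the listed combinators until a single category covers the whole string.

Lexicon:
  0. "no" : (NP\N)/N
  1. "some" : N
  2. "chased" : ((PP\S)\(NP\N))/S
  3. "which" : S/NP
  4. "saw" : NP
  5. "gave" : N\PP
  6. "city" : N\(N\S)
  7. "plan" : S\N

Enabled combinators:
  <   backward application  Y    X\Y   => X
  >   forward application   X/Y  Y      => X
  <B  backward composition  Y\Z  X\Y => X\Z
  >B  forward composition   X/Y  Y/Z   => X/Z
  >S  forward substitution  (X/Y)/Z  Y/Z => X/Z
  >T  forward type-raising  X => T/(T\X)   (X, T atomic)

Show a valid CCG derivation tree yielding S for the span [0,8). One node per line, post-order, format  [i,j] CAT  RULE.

[0,8] S   <
  [0,7] N   <
    [0,6] N\S   <B
      [0,5] PP\S   <
        [0,2] NP\N   >
          [0,1] "no" : (NP\N)/N
          [1,2] "some" : N
        [2,5] (PP\S)\(NP\N)   >
          [2,3] "chased" : ((PP\S)\(NP\N))/S
          [3,5] S   >
            [3,4] "which" : S/NP
            [4,5] "saw" : NP
      [5,6] "gave" : N\PP
    [6,7] "city" : N\(N\S)
  [7,8] "plan" : S\N

[0,1] (NP\N)/N  lex  "no"
[1,2] N  lex  "some"
[0,2] NP\N  >  k=1
[2,3] ((PP\S)\(NP\N))/S  lex  "chased"
[3,4] S/NP  lex  "which"
[4,5] NP  lex  "saw"
[3,5] S  >  k=4
[2,5] (PP\S)\(NP\N)  >  k=3
[0,5] PP\S  <  k=2
[5,6] N\PP  lex  "gave"
[0,6] N\S  <B  k=5
[6,7] N\(N\S)  lex  "city"
[0,7] N  <  k=6
[7,8] S\N  lex  "plan"
[0,8] S  <  k=7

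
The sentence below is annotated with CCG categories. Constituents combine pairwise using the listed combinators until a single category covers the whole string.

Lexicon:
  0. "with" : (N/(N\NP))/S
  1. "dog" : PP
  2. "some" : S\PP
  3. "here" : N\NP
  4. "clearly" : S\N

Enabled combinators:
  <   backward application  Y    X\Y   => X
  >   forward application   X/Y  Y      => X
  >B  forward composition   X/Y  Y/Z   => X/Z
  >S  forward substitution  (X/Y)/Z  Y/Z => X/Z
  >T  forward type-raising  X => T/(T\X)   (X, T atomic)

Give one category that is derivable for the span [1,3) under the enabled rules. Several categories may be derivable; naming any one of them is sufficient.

S

[0,5] S   <
  [0,4] N   >
    [0,3] N/(N\NP)   >
      [0,1] "with" : (N/(N\NP))/S
      [1,3] S   >
        [1,2] S/(S\PP)   >T
          [1,2] "dog" : PP
        [2,3] "some" : S\PP
    [3,4] "here" : N\NP
  [4,5] "clearly" : S\N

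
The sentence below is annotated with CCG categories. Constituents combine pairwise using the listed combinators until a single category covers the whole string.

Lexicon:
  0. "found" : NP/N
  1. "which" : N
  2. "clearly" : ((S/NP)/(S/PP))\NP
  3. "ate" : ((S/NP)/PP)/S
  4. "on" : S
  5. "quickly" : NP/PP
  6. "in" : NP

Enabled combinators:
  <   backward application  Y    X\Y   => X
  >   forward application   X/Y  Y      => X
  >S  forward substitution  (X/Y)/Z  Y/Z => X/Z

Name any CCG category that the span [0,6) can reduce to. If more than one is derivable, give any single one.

[0,7] S   >
  [0,6] S/NP   >
    [0,3] (S/NP)/(S/PP)   <
      [0,2] NP   >
        [0,1] "found" : NP/N
        [1,2] "which" : N
      [2,3] "clearly" : ((S/NP)/(S/PP))\NP
    [3,6] S/PP   >S
      [3,5] (S/NP)/PP   >
        [3,4] "ate" : ((S/NP)/PP)/S
        [4,5] "on" : S
      [5,6] "quickly" : NP/PP
  [6,7] "in" : NP

S/NP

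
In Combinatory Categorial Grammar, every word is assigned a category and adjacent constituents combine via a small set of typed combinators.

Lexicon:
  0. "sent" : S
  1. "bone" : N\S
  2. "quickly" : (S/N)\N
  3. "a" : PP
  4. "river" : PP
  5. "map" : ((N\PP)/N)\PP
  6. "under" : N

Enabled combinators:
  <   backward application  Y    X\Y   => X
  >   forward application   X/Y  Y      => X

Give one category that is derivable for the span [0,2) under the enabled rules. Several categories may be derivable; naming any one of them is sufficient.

N

[0,7] S   >
  [0,3] S/N   <
    [0,2] N   <
      [0,1] "sent" : S
      [1,2] "bone" : N\S
    [2,3] "quickly" : (S/N)\N
  [3,7] N   <
    [3,4] "a" : PP
    [4,7] N\PP   >
      [4,6] (N\PP)/N   <
        [4,5] "river" : PP
        [5,6] "map" : ((N\PP)/N)\PP
      [6,7] "under" : N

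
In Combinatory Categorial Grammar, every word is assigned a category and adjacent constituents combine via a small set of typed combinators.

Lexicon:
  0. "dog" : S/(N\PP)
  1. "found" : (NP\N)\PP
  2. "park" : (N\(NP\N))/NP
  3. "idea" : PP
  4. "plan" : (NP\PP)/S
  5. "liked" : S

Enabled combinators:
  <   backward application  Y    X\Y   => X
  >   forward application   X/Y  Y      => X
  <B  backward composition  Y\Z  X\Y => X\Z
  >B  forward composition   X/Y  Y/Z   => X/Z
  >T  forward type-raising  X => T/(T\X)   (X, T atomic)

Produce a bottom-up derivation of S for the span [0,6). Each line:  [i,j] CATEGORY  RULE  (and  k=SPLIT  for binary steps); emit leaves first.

[0,6] S   >
  [0,1] "dog" : S/(N\PP)
  [1,6] N\PP   <B
    [1,2] "found" : (NP\N)\PP
    [2,6] N\(NP\N)   >
      [2,3] "park" : (N\(NP\N))/NP
      [3,6] NP   <
        [3,4] "idea" : PP
        [4,6] NP\PP   >
          [4,5] "plan" : (NP\PP)/S
          [5,6] "liked" : S

[0,1] S/(N\PP)  lex  "dog"
[1,2] (NP\N)\PP  lex  "found"
[2,3] (N\(NP\N))/NP  lex  "park"
[3,4] PP  lex  "idea"
[4,5] (NP\PP)/S  lex  "plan"
[5,6] S  lex  "liked"
[4,6] NP\PP  >  k=5
[3,6] NP  <  k=4
[2,6] N\(NP\N)  >  k=3
[1,6] N\PP  <B  k=2
[0,6] S  >  k=1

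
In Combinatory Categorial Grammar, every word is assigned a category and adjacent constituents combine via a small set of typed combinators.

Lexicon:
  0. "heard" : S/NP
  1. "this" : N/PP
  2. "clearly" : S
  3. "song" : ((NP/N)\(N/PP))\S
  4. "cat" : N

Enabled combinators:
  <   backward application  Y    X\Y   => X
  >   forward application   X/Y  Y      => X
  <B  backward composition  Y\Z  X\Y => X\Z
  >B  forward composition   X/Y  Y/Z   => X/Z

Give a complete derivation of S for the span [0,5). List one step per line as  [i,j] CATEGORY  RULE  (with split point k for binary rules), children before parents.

[0,1] S/NP  lex  "heard"
[1,2] N/PP  lex  "this"
[2,3] S  lex  "clearly"
[3,4] ((NP/N)\(N/PP))\S  lex  "song"
[2,4] (NP/N)\(N/PP)  <  k=3
[1,4] NP/N  <  k=2
[4,5] N  lex  "cat"
[1,5] NP  >  k=4
[0,5] S  >  k=1

[0,5] S   >
  [0,1] "heard" : S/NP
  [1,5] NP   >
    [1,4] NP/N   <
      [1,2] "this" : N/PP
      [2,4] (NP/N)\(N/PP)   <
        [2,3] "clearly" : S
        [3,4] "song" : ((NP/N)\(N/PP))\S
    [4,5] "cat" : N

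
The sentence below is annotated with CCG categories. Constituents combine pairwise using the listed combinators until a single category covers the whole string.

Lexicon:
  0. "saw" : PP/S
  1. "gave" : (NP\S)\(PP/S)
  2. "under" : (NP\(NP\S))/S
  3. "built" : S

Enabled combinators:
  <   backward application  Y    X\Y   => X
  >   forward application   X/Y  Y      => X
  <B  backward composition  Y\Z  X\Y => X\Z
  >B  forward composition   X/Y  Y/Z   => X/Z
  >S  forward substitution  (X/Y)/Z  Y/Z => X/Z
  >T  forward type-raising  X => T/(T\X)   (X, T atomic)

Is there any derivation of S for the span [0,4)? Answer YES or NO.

PP/S (NP\S)\(PP/S) (NP\(NP\S))/S S
CKY chart[0,4] = {N/(N\NP), NP, NP/(NP\NP), PP/(PP\NP), S/(S\NP)}; S ∉ chart

NO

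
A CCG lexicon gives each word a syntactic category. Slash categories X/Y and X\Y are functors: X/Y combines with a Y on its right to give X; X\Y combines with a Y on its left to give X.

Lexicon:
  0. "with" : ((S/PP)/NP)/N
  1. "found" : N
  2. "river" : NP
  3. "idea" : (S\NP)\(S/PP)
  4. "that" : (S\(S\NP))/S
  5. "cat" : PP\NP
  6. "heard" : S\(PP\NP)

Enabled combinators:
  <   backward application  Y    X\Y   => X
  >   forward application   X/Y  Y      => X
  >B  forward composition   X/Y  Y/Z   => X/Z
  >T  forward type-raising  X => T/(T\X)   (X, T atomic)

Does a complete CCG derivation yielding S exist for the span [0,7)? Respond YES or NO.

YES

[0,7] S   <
  [0,4] S\NP   <
    [0,3] S/PP   >
      [0,2] (S/PP)/NP   >
        [0,1] "with" : ((S/PP)/NP)/N
        [1,2] "found" : N
      [2,3] "river" : NP
    [3,4] "idea" : (S\NP)\(S/PP)
  [4,7] S\(S\NP)   >
    [4,5] "that" : (S\(S\NP))/S
    [5,7] S   <
      [5,6] "cat" : PP\NP
      [6,7] "heard" : S\(PP\NP)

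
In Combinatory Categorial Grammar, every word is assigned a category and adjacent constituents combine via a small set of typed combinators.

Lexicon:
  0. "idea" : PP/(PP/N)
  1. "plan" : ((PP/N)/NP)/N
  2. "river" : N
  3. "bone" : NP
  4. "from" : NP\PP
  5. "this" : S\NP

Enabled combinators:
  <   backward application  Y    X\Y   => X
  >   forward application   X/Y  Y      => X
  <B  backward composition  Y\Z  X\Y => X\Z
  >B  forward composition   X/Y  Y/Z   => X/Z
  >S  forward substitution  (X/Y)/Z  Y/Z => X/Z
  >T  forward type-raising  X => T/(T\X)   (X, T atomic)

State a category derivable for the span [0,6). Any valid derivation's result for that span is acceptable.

S

[0,6] S   <
  [0,4] PP   >
    [0,1] "idea" : PP/(PP/N)
    [1,4] PP/N   >
      [1,3] (PP/N)/NP   >
        [1,2] "plan" : ((PP/N)/NP)/N
        [2,3] "river" : N
      [3,4] "bone" : NP
  [4,6] S\PP   <B
    [4,5] "from" : NP\PP
    [5,6] "this" : S\NP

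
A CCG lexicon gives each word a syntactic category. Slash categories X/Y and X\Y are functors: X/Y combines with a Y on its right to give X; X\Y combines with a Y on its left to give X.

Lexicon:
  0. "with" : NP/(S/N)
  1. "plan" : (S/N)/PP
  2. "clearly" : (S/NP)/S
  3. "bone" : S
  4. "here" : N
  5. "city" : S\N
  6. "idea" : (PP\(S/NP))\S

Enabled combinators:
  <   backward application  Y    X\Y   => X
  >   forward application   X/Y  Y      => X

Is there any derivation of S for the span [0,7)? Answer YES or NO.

NO

NP/(S/N) (S/N)/PP (S/NP)/S S N S\N (PP\(S/NP))\S
CKY chart[0,7] = {NP}; S ∉ chart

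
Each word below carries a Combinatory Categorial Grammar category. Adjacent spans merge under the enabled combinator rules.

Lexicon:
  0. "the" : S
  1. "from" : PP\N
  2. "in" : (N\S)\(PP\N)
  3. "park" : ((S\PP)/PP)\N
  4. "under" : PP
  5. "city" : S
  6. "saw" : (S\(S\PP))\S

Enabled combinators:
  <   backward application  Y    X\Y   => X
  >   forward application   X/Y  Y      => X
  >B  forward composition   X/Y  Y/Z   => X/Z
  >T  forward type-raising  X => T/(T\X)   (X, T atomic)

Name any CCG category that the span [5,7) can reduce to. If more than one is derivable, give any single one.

[0,7] S   <
  [0,5] S\PP   >
    [0,4] (S\PP)/PP   <
      [0,3] N   <
        [0,1] "the" : S
        [1,3] N\S   <
          [1,2] "from" : PP\N
          [2,3] "in" : (N\S)\(PP\N)
      [3,4] "park" : ((S\PP)/PP)\N
    [4,5] "under" : PP
  [5,7] S\(S\PP)   <
    [5,6] "city" : S
    [6,7] "saw" : (S\(S\PP))\S

S\(S\PP)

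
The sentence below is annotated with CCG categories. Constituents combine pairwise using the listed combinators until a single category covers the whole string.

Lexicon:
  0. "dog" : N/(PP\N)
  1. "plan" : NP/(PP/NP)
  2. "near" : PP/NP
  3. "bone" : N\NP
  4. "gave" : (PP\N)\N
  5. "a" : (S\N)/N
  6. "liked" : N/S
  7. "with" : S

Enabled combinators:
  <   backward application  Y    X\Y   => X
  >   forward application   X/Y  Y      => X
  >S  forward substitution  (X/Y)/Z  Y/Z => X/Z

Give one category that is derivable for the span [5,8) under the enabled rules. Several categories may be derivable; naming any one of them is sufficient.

[0,8] S   <
  [0,5] N   >
    [0,1] "dog" : N/(PP\N)
    [1,5] PP\N   <
      [1,4] N   <
        [1,3] NP   >
          [1,2] "plan" : NP/(PP/NP)
          [2,3] "near" : PP/NP
        [3,4] "bone" : N\NP
      [4,5] "gave" : (PP\N)\N
  [5,8] S\N   >
    [5,6] "a" : (S\N)/N
    [6,8] N   >
      [6,7] "liked" : N/S
      [7,8] "with" : S

S\N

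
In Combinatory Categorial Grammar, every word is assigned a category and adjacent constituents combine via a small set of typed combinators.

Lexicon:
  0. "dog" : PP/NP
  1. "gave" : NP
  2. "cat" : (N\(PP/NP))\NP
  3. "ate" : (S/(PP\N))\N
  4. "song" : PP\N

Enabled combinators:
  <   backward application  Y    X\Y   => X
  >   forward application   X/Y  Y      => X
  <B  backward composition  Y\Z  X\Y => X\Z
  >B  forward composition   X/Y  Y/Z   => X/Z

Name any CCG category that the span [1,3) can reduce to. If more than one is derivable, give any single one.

N\(PP/NP)

[0,5] S   >
  [0,4] S/(PP\N)   <
    [0,3] N   <
      [0,1] "dog" : PP/NP
      [1,3] N\(PP/NP)   <
        [1,2] "gave" : NP
        [2,3] "cat" : (N\(PP/NP))\NP
    [3,4] "ate" : (S/(PP\N))\N
  [4,5] "song" : PP\N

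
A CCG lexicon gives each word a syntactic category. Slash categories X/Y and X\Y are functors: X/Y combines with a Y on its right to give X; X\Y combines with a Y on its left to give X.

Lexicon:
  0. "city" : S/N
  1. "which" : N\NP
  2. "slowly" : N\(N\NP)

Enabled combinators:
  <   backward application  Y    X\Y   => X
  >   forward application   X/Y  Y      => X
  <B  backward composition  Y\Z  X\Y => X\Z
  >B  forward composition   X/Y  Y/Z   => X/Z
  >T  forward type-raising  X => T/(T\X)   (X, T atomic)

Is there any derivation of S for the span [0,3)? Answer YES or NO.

YES

[0,3] S   >
  [0,1] "city" : S/N
  [1,3] N   <
    [1,2] "which" : N\NP
    [2,3] "slowly" : N\(N\NP)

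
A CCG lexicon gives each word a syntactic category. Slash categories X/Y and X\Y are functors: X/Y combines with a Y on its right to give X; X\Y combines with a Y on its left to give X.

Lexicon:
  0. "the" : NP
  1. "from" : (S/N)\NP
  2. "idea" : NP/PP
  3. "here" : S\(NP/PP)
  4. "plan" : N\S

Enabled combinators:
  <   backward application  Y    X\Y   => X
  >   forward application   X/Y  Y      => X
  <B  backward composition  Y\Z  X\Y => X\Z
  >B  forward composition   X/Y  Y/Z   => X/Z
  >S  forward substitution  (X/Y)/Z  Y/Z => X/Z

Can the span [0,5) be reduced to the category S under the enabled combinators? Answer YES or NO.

[0,5] S   >
  [0,2] S/N   <
    [0,1] "the" : NP
    [1,2] "from" : (S/N)\NP
  [2,5] N   <
    [2,4] S   <
      [2,3] "idea" : NP/PP
      [3,4] "here" : S\(NP/PP)
    [4,5] "plan" : N\S

YES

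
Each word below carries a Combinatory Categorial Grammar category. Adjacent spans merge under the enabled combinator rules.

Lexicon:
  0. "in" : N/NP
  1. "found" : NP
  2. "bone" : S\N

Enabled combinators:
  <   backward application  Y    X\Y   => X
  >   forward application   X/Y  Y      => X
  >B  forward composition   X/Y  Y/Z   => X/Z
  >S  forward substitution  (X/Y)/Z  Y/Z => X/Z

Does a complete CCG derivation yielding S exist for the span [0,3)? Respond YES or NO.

[0,3] S   <
  [0,2] N   >
    [0,1] "in" : N/NP
    [1,2] "found" : NP
  [2,3] "bone" : S\N

YES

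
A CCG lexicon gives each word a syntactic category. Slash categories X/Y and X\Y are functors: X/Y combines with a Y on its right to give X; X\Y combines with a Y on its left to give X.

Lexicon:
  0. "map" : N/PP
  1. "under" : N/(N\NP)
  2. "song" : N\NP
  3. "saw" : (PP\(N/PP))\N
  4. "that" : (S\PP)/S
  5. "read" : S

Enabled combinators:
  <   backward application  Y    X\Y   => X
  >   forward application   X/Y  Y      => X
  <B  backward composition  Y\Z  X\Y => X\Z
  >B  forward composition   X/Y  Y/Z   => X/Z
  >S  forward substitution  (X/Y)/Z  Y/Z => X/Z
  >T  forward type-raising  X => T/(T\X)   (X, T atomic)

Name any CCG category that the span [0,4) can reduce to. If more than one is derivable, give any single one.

PP

[0,6] S   <
  [0,4] PP   <
    [0,1] "map" : N/PP
    [1,4] PP\(N/PP)   <
      [1,3] N   >
        [1,2] "under" : N/(N\NP)
        [2,3] "song" : N\NP
      [3,4] "saw" : (PP\(N/PP))\N
  [4,6] S\PP   >
    [4,5] "that" : (S\PP)/S
    [5,6] "read" : S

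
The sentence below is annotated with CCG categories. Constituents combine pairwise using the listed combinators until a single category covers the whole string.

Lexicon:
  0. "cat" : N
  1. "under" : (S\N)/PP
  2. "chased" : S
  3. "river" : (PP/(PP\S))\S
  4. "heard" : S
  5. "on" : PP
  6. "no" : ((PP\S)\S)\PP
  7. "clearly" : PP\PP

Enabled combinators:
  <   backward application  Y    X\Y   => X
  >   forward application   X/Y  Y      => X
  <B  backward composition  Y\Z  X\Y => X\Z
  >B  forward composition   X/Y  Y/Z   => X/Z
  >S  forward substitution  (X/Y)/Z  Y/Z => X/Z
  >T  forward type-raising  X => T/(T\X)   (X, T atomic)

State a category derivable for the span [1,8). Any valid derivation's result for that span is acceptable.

[0,8] S   <
  [0,1] "cat" : N
  [1,8] S\N   >
    [1,2] "under" : (S\N)/PP
    [2,8] PP   >
      [2,4] PP/(PP\S)   <
        [2,3] "chased" : S
        [3,4] "river" : (PP/(PP\S))\S
      [4,8] PP\S   <B
        [4,7] PP\S   <
          [4,5] "heard" : S
          [5,7] (PP\S)\S   <
            [5,6] "on" : PP
            [6,7] "no" : ((PP\S)\S)\PP
        [7,8] "clearly" : PP\PP

S\N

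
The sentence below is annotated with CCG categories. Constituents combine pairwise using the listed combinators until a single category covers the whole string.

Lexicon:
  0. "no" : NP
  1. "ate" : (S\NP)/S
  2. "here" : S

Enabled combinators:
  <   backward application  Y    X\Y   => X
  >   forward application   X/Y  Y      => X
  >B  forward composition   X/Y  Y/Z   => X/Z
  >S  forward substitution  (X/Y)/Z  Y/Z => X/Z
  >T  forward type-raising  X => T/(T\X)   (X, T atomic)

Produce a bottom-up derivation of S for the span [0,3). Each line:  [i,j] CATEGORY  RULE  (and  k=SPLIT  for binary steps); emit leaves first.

[0,3] S   <
  [0,1] "no" : NP
  [1,3] S\NP   >
    [1,2] "ate" : (S\NP)/S
    [2,3] "here" : S

[0,1] NP  lex  "no"
[1,2] (S\NP)/S  lex  "ate"
[2,3] S  lex  "here"
[1,3] S\NP  >  k=2
[0,3] S  <  k=1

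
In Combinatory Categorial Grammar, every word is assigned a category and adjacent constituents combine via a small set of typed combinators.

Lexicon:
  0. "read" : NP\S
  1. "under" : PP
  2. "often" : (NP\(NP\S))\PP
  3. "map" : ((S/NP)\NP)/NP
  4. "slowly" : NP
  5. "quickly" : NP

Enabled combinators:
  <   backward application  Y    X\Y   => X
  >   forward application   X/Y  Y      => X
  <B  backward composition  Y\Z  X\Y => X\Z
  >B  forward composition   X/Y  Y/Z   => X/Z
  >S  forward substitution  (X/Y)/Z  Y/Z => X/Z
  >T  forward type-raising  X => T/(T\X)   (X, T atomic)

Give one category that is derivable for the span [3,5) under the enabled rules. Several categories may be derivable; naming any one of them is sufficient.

[0,6] S   >
  [0,5] S/NP   <
    [0,3] NP   <
      [0,1] "read" : NP\S
      [1,3] NP\(NP\S)   <
        [1,2] "under" : PP
        [2,3] "often" : (NP\(NP\S))\PP
    [3,5] (S/NP)\NP   >
      [3,4] "map" : ((S/NP)\NP)/NP
      [4,5] "slowly" : NP
  [5,6] "quickly" : NP

(S/NP)\NP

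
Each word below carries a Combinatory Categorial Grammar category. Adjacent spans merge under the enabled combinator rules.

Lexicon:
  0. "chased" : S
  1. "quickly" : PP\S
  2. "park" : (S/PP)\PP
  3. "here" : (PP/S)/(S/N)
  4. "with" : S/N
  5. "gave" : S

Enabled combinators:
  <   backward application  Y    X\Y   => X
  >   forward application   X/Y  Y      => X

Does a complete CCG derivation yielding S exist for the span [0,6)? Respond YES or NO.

YES

[0,6] S   >
  [0,3] S/PP   <
    [0,2] PP   <
      [0,1] "chased" : S
      [1,2] "quickly" : PP\S
    [2,3] "park" : (S/PP)\PP
  [3,6] PP   >
    [3,5] PP/S   >
      [3,4] "here" : (PP/S)/(S/N)
      [4,5] "with" : S/N
    [5,6] "gave" : S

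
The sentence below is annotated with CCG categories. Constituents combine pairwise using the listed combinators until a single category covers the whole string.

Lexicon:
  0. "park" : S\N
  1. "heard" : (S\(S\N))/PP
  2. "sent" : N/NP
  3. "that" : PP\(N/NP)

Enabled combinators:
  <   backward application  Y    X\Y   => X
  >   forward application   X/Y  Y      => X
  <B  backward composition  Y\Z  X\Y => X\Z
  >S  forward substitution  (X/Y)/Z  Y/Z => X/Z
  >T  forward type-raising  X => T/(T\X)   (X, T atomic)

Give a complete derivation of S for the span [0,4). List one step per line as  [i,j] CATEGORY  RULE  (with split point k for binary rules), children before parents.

[0,1] S\N  lex  "park"
[1,2] (S\(S\N))/PP  lex  "heard"
[2,3] N/NP  lex  "sent"
[3,4] PP\(N/NP)  lex  "that"
[2,4] PP  <  k=3
[1,4] S\(S\N)  >  k=2
[0,4] S  <  k=1

[0,4] S   <
  [0,1] "park" : S\N
  [1,4] S\(S\N)   >
    [1,2] "heard" : (S\(S\N))/PP
    [2,4] PP   <
      [2,3] "sent" : N/NP
      [3,4] "that" : PP\(N/NP)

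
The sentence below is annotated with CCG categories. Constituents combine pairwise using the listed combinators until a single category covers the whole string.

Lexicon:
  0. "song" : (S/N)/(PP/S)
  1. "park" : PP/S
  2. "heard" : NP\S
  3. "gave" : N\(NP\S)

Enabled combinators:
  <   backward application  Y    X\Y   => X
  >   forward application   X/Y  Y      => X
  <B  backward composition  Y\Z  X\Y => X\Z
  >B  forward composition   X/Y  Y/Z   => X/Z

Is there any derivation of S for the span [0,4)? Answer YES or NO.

[0,4] S   >
  [0,2] S/N   >
    [0,1] "song" : (S/N)/(PP/S)
    [1,2] "park" : PP/S
  [2,4] N   <
    [2,3] "heard" : NP\S
    [3,4] "gave" : N\(NP\S)

YES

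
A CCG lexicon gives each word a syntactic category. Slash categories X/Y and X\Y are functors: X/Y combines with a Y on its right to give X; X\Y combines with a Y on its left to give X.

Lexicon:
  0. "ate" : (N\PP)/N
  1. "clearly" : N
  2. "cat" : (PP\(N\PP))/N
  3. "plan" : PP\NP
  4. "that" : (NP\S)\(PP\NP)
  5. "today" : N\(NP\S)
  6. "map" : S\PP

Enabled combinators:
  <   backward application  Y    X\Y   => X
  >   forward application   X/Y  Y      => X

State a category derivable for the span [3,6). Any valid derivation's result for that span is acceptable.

[0,7] S   <
  [0,6] PP   <
    [0,2] N\PP   >
      [0,1] "ate" : (N\PP)/N
      [1,2] "clearly" : N
    [2,6] PP\(N\PP)   >
      [2,3] "cat" : (PP\(N\PP))/N
      [3,6] N   <
        [3,5] NP\S   <
          [3,4] "plan" : PP\NP
          [4,5] "that" : (NP\S)\(PP\NP)
        [5,6] "today" : N\(NP\S)
  [6,7] "map" : S\PP

N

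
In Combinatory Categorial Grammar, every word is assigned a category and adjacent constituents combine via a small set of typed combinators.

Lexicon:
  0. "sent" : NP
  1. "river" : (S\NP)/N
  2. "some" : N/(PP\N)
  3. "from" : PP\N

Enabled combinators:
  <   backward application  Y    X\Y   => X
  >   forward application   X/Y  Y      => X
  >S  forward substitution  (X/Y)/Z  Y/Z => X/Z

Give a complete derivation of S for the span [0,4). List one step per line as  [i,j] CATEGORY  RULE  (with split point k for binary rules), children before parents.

[0,4] S   <
  [0,1] "sent" : NP
  [1,4] S\NP   >
    [1,2] "river" : (S\NP)/N
    [2,4] N   >
      [2,3] "some" : N/(PP\N)
      [3,4] "from" : PP\N

[0,1] NP  lex  "sent"
[1,2] (S\NP)/N  lex  "river"
[2,3] N/(PP\N)  lex  "some"
[3,4] PP\N  lex  "from"
[2,4] N  >  k=3
[1,4] S\NP  >  k=2
[0,4] S  <  k=1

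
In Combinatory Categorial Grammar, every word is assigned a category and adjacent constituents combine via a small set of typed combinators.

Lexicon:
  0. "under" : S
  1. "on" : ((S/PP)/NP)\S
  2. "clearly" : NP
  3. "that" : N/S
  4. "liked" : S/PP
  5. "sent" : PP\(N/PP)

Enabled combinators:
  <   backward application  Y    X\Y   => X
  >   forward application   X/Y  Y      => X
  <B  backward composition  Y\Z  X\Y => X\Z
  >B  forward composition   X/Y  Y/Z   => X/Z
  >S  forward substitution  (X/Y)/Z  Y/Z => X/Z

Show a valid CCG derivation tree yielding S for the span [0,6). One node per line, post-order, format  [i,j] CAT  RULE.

[0,1] S  lex  "under"
[1,2] ((S/PP)/NP)\S  lex  "on"
[0,2] (S/PP)/NP  <  k=1
[2,3] NP  lex  "clearly"
[0,3] S/PP  >  k=2
[3,4] N/S  lex  "that"
[4,5] S/PP  lex  "liked"
[3,5] N/PP  >B  k=4
[5,6] PP\(N/PP)  lex  "sent"
[3,6] PP  <  k=5
[0,6] S  >  k=3

[0,6] S   >
  [0,3] S/PP   >
    [0,2] (S/PP)/NP   <
      [0,1] "under" : S
      [1,2] "on" : ((S/PP)/NP)\S
    [2,3] "clearly" : NP
  [3,6] PP   <
    [3,5] N/PP   >B
      [3,4] "that" : N/S
      [4,5] "liked" : S/PP
    [5,6] "sent" : PP\(N/PP)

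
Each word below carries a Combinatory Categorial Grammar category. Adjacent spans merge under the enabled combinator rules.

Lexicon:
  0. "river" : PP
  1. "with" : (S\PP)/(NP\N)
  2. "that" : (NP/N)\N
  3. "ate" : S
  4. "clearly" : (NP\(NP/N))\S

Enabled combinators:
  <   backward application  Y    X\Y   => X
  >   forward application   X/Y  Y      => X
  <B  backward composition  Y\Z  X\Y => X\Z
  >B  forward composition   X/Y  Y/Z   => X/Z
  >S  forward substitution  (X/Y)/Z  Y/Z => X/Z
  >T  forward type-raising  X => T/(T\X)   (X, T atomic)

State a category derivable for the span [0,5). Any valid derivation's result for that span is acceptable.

[0,5] S   >
  [0,1] S/(S\PP)   >T
    [0,1] "river" : PP
  [1,5] S\PP   >
    [1,2] "with" : (S\PP)/(NP\N)
    [2,5] NP\N   <B
      [2,3] "that" : (NP/N)\N
      [3,5] NP\(NP/N)   <
        [3,4] "ate" : S
        [4,5] "clearly" : (NP\(NP/N))\S

S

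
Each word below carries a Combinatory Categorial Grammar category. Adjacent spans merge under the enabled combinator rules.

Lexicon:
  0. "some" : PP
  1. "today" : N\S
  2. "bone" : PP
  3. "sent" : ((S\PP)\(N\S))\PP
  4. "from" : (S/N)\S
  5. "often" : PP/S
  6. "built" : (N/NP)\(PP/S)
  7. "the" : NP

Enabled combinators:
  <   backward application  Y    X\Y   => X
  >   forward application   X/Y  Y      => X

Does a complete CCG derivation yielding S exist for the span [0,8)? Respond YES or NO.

YES

[0,8] S   >
  [0,5] S/N   <
    [0,4] S   <
      [0,1] "some" : PP
      [1,4] S\PP   <
        [1,2] "today" : N\S
        [2,4] (S\PP)\(N\S)   <
          [2,3] "bone" : PP
          [3,4] "sent" : ((S\PP)\(N\S))\PP
    [4,5] "from" : (S/N)\S
  [5,8] N   >
    [5,7] N/NP   <
      [5,6] "often" : PP/S
      [6,7] "built" : (N/NP)\(PP/S)
    [7,8] "the" : NP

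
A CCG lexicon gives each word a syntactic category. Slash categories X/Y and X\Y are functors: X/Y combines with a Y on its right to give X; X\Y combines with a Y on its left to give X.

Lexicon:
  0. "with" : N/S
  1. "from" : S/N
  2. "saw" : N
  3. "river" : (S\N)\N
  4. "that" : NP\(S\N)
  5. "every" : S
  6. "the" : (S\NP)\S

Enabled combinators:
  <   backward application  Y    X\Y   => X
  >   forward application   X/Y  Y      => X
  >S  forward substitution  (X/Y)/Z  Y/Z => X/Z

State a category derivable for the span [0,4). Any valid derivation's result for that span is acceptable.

S\N

[0,7] S   <
  [0,5] NP   <
    [0,4] S\N   <
      [0,3] N   >
        [0,1] "with" : N/S
        [1,3] S   >
          [1,2] "from" : S/N
          [2,3] "saw" : N
      [3,4] "river" : (S\N)\N
    [4,5] "that" : NP\(S\N)
  [5,7] S\NP   <
    [5,6] "every" : S
    [6,7] "the" : (S\NP)\S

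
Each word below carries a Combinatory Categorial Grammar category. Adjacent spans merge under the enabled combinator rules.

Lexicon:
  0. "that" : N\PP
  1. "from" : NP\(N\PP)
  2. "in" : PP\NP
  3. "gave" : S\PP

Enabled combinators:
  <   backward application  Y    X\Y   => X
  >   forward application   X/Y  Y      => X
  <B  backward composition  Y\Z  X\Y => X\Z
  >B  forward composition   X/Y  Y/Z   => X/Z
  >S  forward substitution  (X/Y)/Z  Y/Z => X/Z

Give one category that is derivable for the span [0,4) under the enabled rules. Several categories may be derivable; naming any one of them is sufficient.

S

[0,4] S   <
  [0,3] PP   <
    [0,2] NP   <
      [0,1] "that" : N\PP
      [1,2] "from" : NP\(N\PP)
    [2,3] "in" : PP\NP
  [3,4] "gave" : S\PP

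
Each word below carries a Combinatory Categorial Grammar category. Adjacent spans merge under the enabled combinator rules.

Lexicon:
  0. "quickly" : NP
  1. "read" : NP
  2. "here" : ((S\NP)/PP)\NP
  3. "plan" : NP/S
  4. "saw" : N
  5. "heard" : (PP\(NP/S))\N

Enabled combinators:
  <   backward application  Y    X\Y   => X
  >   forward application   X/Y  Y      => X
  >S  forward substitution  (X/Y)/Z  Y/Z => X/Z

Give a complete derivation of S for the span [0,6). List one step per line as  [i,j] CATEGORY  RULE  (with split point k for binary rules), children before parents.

[0,1] NP  lex  "quickly"
[1,2] NP  lex  "read"
[2,3] ((S\NP)/PP)\NP  lex  "here"
[1,3] (S\NP)/PP  <  k=2
[3,4] NP/S  lex  "plan"
[4,5] N  lex  "saw"
[5,6] (PP\(NP/S))\N  lex  "heard"
[4,6] PP\(NP/S)  <  k=5
[3,6] PP  <  k=4
[1,6] S\NP  >  k=3
[0,6] S  <  k=1

[0,6] S   <
  [0,1] "quickly" : NP
  [1,6] S\NP   >
    [1,3] (S\NP)/PP   <
      [1,2] "read" : NP
      [2,3] "here" : ((S\NP)/PP)\NP
    [3,6] PP   <
      [3,4] "plan" : NP/S
      [4,6] PP\(NP/S)   <
        [4,5] "saw" : N
        [5,6] "heard" : (PP\(NP/S))\N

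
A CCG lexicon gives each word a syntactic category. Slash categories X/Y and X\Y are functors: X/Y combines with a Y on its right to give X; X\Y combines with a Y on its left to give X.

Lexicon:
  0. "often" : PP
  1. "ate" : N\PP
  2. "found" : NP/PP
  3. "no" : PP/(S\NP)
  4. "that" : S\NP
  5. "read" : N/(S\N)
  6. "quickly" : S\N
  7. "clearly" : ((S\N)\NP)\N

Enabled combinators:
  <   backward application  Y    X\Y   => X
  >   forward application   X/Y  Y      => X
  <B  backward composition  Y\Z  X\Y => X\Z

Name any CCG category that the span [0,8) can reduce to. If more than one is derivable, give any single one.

S

[0,8] S   <
  [0,1] "often" : PP
  [1,8] S\PP   <B
    [1,2] "ate" : N\PP
    [2,8] S\N   <
      [2,5] NP   >
        [2,3] "found" : NP/PP
        [3,5] PP   >
          [3,4] "no" : PP/(S\NP)
          [4,5] "that" : S\NP
      [5,8] (S\N)\NP   <
        [5,7] N   >
          [5,6] "read" : N/(S\N)
          [6,7] "quickly" : S\N
        [7,8] "clearly" : ((S\N)\NP)\N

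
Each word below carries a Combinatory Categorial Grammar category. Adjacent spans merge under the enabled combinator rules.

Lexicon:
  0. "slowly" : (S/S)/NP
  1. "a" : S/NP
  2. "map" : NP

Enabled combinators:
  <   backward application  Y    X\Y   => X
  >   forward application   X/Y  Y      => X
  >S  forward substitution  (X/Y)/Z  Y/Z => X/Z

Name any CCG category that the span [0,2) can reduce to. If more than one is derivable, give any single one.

[0,3] S   >
  [0,2] S/NP   >S
    [0,1] "slowly" : (S/S)/NP
    [1,2] "a" : S/NP
  [2,3] "map" : NP

S/NP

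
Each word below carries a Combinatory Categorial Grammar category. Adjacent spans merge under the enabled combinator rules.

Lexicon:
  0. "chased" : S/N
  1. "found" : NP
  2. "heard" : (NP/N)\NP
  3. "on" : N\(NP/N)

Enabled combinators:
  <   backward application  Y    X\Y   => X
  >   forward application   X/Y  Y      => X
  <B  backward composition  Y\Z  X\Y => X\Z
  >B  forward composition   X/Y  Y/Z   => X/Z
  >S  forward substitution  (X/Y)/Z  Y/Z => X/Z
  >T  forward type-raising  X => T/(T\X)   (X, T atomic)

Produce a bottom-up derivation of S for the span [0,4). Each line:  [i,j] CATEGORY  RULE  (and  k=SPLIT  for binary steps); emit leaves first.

[0,1] S/N  lex  "chased"
[1,2] NP  lex  "found"
[2,3] (NP/N)\NP  lex  "heard"
[3,4] N\(NP/N)  lex  "on"
[2,4] N\NP  <B  k=3
[1,4] N  <  k=2
[0,4] S  >  k=1

[0,4] S   >
  [0,1] "chased" : S/N
  [1,4] N   <
    [1,2] "found" : NP
    [2,4] N\NP   <B
      [2,3] "heard" : (NP/N)\NP
      [3,4] "on" : N\(NP/N)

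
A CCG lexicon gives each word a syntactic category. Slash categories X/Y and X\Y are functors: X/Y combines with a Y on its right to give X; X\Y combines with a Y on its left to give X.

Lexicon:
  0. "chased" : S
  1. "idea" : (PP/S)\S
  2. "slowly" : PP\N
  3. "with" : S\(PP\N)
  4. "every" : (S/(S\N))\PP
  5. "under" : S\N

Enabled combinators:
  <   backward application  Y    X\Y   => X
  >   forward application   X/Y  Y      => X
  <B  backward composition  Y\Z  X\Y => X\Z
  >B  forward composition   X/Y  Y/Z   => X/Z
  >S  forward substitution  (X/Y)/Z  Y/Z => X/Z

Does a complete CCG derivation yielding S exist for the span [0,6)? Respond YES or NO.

YES

[0,6] S   >
  [0,5] S/(S\N)   <
    [0,4] PP   >
      [0,2] PP/S   <
        [0,1] "chased" : S
        [1,2] "idea" : (PP/S)\S
      [2,4] S   <
        [2,3] "slowly" : PP\N
        [3,4] "with" : S\(PP\N)
    [4,5] "every" : (S/(S\N))\PP
  [5,6] "under" : S\N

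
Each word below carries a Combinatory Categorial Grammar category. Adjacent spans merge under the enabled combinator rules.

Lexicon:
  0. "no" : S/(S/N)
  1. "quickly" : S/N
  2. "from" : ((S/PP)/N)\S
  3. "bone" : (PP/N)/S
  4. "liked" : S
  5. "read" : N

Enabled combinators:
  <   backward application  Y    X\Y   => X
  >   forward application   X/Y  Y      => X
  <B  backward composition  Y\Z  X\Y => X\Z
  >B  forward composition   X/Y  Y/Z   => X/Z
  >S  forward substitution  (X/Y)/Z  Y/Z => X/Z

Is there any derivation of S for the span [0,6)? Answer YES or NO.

[0,6] S   >
  [0,5] S/N   >S
    [0,3] (S/PP)/N   <
      [0,2] S   >
        [0,1] "no" : S/(S/N)
        [1,2] "quickly" : S/N
      [2,3] "from" : ((S/PP)/N)\S
    [3,5] PP/N   >
      [3,4] "bone" : (PP/N)/S
      [4,5] "liked" : S
  [5,6] "read" : N

YES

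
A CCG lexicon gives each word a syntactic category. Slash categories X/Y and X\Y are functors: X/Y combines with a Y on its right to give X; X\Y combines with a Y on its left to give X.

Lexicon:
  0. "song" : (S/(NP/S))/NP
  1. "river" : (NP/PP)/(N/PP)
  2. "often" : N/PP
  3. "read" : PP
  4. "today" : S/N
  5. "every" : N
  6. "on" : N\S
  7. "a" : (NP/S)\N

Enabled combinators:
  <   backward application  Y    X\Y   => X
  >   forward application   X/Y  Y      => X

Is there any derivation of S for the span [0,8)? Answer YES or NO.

[0,8] S   >
  [0,4] S/(NP/S)   >
    [0,1] "song" : (S/(NP/S))/NP
    [1,4] NP   >
      [1,3] NP/PP   >
        [1,2] "river" : (NP/PP)/(N/PP)
        [2,3] "often" : N/PP
      [3,4] "read" : PP
  [4,8] NP/S   <
    [4,7] N   <
      [4,6] S   >
        [4,5] "today" : S/N
        [5,6] "every" : N
      [6,7] "on" : N\S
    [7,8] "a" : (NP/S)\N

YES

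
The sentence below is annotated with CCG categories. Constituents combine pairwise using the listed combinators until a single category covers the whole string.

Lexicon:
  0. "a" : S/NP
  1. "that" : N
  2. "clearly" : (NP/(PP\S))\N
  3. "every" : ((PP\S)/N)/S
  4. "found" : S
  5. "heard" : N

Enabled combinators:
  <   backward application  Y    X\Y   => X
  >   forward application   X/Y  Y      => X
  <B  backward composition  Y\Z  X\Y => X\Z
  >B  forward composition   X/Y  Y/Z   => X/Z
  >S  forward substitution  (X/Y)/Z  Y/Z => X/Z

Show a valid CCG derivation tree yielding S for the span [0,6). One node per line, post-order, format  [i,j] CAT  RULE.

[0,1] S/NP  lex  "a"
[1,2] N  lex  "that"
[2,3] (NP/(PP\S))\N  lex  "clearly"
[1,3] NP/(PP\S)  <  k=2
[3,4] ((PP\S)/N)/S  lex  "every"
[4,5] S  lex  "found"
[3,5] (PP\S)/N  >  k=4
[5,6] N  lex  "heard"
[3,6] PP\S  >  k=5
[1,6] NP  >  k=3
[0,6] S  >  k=1

[0,6] S   >
  [0,1] "a" : S/NP
  [1,6] NP   >
    [1,3] NP/(PP\S)   <
      [1,2] "that" : N
      [2,3] "clearly" : (NP/(PP\S))\N
    [3,6] PP\S   >
      [3,5] (PP\S)/N   >
        [3,4] "every" : ((PP\S)/N)/S
        [4,5] "found" : S
      [5,6] "heard" : N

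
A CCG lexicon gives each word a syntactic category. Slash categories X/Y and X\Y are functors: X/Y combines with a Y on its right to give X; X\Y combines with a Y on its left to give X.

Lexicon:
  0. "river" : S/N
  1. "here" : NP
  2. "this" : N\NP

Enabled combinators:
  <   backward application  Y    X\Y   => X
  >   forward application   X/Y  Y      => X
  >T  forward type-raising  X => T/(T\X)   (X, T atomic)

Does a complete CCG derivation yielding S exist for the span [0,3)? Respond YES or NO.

YES

[0,3] S   >
  [0,1] "river" : S/N
  [1,3] N   <
    [1,2] "here" : NP
    [2,3] "this" : N\NP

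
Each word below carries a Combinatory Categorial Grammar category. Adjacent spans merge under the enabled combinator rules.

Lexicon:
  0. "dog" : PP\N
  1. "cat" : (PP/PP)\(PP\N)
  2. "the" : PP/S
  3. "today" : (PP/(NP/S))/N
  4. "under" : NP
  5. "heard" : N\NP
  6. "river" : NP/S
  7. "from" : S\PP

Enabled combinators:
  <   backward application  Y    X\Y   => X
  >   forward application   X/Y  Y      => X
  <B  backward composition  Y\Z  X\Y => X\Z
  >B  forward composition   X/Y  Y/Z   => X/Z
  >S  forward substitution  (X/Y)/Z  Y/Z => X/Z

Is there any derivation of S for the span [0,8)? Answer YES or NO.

NO

PP\N (PP/PP)\(PP\N) PP/S (PP/(NP/S))/N NP N\NP NP/S S\PP
CKY chart[0,8] = {PP}; S ∉ chart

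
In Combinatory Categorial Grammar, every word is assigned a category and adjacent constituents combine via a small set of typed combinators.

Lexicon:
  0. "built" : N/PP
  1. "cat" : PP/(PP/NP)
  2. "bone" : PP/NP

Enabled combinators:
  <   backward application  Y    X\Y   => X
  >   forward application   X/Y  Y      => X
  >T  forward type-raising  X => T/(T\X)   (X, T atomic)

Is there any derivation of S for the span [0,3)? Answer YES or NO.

N/PP PP/(PP/NP) PP/NP
CKY chart[0,3] = {N, N/(N\N), NP/(NP\N), PP/(PP\N), S/(S\N)}; S ∉ chart

NO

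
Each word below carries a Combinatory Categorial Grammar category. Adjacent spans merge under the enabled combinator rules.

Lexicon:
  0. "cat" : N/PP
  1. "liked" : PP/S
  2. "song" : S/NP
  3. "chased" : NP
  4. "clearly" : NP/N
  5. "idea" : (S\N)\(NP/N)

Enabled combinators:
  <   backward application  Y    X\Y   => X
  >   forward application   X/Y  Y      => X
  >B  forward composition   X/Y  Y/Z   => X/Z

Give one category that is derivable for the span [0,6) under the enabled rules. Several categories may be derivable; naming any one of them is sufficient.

S

[0,6] S   <
  [0,4] N   >
    [0,2] N/S   >B
      [0,1] "cat" : N/PP
      [1,2] "liked" : PP/S
    [2,4] S   >
      [2,3] "song" : S/NP
      [3,4] "chased" : NP
  [4,6] S\N   <
    [4,5] "clearly" : NP/N
    [5,6] "idea" : (S\N)\(NP/N)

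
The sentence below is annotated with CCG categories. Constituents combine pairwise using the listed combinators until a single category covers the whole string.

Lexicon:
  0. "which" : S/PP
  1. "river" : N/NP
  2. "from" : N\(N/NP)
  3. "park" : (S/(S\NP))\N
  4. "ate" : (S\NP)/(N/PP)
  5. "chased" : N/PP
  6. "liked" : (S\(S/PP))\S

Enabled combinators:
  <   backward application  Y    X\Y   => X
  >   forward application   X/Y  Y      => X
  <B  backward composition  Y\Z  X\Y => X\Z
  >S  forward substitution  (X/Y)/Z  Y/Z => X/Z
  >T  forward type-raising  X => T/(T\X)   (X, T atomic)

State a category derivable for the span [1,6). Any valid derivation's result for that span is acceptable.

[0,7] S   <
  [0,1] "which" : S/PP
  [1,7] S\(S/PP)   <
    [1,6] S   >
      [1,4] S/(S\NP)   <
        [1,3] N   <
          [1,2] "river" : N/NP
          [2,3] "from" : N\(N/NP)
        [3,4] "park" : (S/(S\NP))\N
      [4,6] S\NP   >
        [4,5] "ate" : (S\NP)/(N/PP)
        [5,6] "chased" : N/PP
    [6,7] "liked" : (S\(S/PP))\S

S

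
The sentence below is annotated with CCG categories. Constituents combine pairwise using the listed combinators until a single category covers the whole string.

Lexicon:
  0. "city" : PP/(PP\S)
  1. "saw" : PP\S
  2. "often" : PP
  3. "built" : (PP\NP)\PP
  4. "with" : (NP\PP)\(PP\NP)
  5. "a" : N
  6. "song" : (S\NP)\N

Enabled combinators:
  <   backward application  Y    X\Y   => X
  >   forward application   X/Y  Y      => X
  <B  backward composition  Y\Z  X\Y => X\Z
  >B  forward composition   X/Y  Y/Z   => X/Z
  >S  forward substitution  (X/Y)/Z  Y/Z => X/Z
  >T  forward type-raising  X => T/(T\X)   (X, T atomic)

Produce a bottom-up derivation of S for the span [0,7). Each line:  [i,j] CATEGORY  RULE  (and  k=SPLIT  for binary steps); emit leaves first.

[0,7] S   <
  [0,5] NP   <
    [0,2] PP   >
      [0,1] "city" : PP/(PP\S)
      [1,2] "saw" : PP\S
    [2,5] NP\PP   <
      [2,4] PP\NP   <
        [2,3] "often" : PP
        [3,4] "built" : (PP\NP)\PP
      [4,5] "with" : (NP\PP)\(PP\NP)
  [5,7] S\NP   <
    [5,6] "a" : N
    [6,7] "song" : (S\NP)\N

[0,1] PP/(PP\S)  lex  "city"
[1,2] PP\S  lex  "saw"
[0,2] PP  >  k=1
[2,3] PP  lex  "often"
[3,4] (PP\NP)\PP  lex  "built"
[2,4] PP\NP  <  k=3
[4,5] (NP\PP)\(PP\NP)  lex  "with"
[2,5] NP\PP  <  k=4
[0,5] NP  <  k=2
[5,6] N  lex  "a"
[6,7] (S\NP)\N  lex  "song"
[5,7] S\NP  <  k=6
[0,7] S  <  k=5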